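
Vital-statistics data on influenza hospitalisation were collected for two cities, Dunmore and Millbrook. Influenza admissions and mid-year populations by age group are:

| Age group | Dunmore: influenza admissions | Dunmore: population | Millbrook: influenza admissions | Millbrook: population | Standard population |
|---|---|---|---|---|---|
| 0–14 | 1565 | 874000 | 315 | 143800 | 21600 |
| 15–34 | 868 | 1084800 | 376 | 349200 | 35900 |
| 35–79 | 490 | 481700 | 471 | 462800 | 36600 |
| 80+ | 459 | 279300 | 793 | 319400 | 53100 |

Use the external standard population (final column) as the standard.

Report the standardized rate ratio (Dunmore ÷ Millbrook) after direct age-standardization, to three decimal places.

0.752

Age-specific rates per 100000 for Dunmore: 179.06, 80.01, 101.72, 164.34.
For Millbrook: 219.05, 107.67, 101.77, 248.28.
Standard total = 147200; weights = 0.1467, 0.2439, 0.2486, 0.3607.
Dunmore: 0.1467×179.06 + 0.2439×80.01 + 0.2486×101.72 + 0.3607×164.34 = 130.3652 per 100000.
Millbrook: 0.1467×219.05 + 0.2439×107.67 + 0.2486×101.77 + 0.3607×248.28 = 173.2711 per 100000.
Ratio = 130.3652 ÷ 173.2711 = 0.75238.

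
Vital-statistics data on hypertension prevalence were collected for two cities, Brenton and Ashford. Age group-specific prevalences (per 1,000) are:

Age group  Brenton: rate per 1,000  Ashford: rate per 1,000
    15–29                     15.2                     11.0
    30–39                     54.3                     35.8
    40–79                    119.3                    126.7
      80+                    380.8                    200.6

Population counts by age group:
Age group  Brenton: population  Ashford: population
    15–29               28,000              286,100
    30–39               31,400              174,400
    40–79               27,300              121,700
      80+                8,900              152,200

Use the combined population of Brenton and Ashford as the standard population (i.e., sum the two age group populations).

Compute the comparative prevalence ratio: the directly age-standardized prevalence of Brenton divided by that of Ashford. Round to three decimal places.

1.533

Combined standard total = 830,000; weights = 0.3784, 0.2480, 0.1795, 0.1941.
Brenton: 0.3784×15.2 + 0.2480×54.3 + 0.1795×119.3 + 0.1941×380.8 = 114.5444 per 1,000.
Ashford: 0.3784×11.0 + 0.2480×35.8 + 0.1795×126.7 + 0.1941×200.6 = 74.7201 per 1,000.
Ratio = 114.5444 ÷ 74.7201 = 1.53298.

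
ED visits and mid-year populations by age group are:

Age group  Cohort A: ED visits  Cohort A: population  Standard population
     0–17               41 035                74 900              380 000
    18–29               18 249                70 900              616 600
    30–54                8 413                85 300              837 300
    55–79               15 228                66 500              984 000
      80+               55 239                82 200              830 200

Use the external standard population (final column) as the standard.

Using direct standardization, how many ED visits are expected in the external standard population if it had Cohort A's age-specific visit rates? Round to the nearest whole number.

Age-specific rates per 1 000 for Cohort A: 547.864, 257.391, 98.628, 228.992, 672.007.
Expected ED visits = Σ (standard pop × age-specific rate ÷ 1 000)
= 380 000×547.864/1 000 + 616 600×257.391/1 000 + 837 300×98.628/1 000 + 984 000×228.992/1 000 + 830 200×672.007/1 000
= 208188.25 + 158707.10 + 82581.53 + 225328.60 + 557900.46 = 1232705.95.

1232706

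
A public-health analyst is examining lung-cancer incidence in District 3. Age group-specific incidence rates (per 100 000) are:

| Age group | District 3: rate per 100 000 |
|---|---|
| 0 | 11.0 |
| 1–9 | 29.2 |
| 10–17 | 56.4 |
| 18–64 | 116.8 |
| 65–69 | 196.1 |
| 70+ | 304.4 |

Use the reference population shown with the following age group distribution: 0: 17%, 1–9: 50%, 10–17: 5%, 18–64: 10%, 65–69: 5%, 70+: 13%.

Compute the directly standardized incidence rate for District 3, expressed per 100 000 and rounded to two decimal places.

Standard weights: 0.17, 0.50, 0.05, 0.10, 0.05, 0.13.
Standardized rate: 0.1700×11.0 + 0.5000×29.2 + 0.0500×56.4 + 0.1000×116.8 + 0.0500×196.1 + 0.1300×304.4 = 80.3470 per 100 000.

80.35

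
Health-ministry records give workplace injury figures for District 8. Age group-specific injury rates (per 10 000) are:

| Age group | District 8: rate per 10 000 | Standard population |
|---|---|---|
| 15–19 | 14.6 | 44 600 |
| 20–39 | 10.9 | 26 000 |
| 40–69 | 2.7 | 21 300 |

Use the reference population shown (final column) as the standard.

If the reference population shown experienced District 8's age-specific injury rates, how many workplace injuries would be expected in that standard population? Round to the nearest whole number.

Expected workplace injuries = Σ (standard pop × age-specific rate ÷ 10 000)
= 44 600×14.6/10 000 + 26 000×10.9/10 000 + 21 300×2.7/10 000
= 65.12 + 28.34 + 5.75 = 99.21.

99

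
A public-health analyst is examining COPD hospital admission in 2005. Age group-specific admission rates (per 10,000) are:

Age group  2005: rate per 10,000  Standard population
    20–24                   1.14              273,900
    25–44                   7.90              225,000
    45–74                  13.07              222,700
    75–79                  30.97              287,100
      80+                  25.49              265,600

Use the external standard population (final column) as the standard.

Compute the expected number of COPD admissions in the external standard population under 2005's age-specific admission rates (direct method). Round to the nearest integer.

Expected COPD admissions = Σ (standard pop × age-specific rate ÷ 10,000)
= 273,900×1.14/10,000 + 225,000×7.90/10,000 + 222,700×13.07/10,000 + 287,100×30.97/10,000 + 265,600×25.49/10,000
= 31.22 + 177.75 + 291.07 + 889.15 + 677.01 = 2066.21.

2066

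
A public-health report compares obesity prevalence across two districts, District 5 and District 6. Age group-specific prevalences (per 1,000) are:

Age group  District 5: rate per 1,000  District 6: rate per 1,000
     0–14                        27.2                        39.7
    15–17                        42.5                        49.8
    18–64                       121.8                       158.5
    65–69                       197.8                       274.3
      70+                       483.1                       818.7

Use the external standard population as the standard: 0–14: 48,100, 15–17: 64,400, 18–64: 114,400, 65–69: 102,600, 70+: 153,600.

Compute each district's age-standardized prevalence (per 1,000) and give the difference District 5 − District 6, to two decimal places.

Standard total = 483,100; weights = 0.0996, 0.1333, 0.2368, 0.2124, 0.3179.
District 5: 0.0996×27.2 + 0.1333×42.5 + 0.2368×121.8 + 0.2124×197.8 + 0.3179×483.1 = 232.8248 per 1,000.
District 6: 0.0996×39.7 + 0.1333×49.8 + 0.2368×158.5 + 0.2124×274.3 + 0.3179×818.7 = 366.6831 per 1,000.
Difference = 232.8248 − 366.6831 = -133.8582.

-133.86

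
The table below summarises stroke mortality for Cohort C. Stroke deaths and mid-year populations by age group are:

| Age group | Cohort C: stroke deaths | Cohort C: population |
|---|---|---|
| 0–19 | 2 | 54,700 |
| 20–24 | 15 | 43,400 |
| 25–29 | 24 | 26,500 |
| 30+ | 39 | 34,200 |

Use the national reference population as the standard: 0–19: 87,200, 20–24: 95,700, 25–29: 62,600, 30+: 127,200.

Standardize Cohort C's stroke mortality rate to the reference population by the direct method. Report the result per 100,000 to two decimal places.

Age-specific rates per 100,000 for Cohort C: 3.66, 34.56, 90.57, 114.04.
Standard total = 372,700; weights = 0.2340, 0.2568, 0.1680, 0.3413.
Standardized rate: 0.2340×3.66 + 0.2568×34.56 + 0.1680×90.57 + 0.3413×114.04 = 63.8614 per 100,000.

63.86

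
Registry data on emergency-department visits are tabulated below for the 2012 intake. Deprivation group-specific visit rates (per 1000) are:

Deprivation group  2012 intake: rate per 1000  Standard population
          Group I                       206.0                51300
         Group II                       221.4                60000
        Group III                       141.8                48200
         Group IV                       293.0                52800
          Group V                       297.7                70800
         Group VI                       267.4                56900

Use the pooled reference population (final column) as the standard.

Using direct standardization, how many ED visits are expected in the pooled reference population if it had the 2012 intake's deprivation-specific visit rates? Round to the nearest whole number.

82449

Expected ED visits = Σ (standard pop × deprivation-specific rate ÷ 1000)
= 51300×206.0/1000 + 60000×221.4/1000 + 48200×141.8/1000 + 52800×293.0/1000 + 70800×297.7/1000 + 56900×267.4/1000
= 10567.80 + 13284.00 + 6834.76 + 15470.40 + 21077.16 + 15215.06 = 82449.18.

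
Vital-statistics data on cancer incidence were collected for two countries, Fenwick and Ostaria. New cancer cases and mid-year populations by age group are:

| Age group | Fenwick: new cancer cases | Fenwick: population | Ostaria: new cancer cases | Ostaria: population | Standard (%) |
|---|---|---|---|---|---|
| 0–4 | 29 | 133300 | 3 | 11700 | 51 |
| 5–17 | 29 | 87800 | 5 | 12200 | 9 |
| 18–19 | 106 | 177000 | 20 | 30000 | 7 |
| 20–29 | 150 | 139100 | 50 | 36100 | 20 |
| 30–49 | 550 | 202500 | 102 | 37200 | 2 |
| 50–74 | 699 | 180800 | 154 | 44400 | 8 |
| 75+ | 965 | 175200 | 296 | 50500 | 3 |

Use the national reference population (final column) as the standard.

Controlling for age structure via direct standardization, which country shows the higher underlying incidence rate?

Ostaria

Age-specific rates per 100000 for Fenwick: 21.76, 33.03, 59.89, 107.84, 271.60, 386.62, 550.80.
For Ostaria: 25.64, 40.98, 66.67, 138.50, 274.19, 346.85, 586.14.
Standard weights: 0.51, 0.09, 0.07, 0.20, 0.02, 0.08, 0.03.
Fenwick: 0.5100×21.76 + 0.0900×33.03 + 0.0700×59.89 + 0.2000×107.84 + 0.0200×271.60 + 0.0800×386.62 + 0.0300×550.80 = 92.7125 per 100000.
Ostaria: 0.5100×25.64 + 0.0900×40.98 + 0.0700×66.67 + 0.2000×138.50 + 0.0200×274.19 + 0.0800×346.85 + 0.0300×586.14 = 99.9487 per 100000.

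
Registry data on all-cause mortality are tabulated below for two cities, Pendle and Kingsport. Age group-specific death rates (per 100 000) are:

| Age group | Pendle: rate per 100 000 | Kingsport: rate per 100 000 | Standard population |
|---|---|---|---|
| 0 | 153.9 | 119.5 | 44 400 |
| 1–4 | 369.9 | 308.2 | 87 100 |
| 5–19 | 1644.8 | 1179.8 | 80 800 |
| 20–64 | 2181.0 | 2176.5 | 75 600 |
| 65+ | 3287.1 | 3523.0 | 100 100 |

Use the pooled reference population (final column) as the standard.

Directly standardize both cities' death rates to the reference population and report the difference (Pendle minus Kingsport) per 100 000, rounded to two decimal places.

Standard total = 388 000; weights = 0.1144, 0.2245, 0.2082, 0.1948, 0.2580.
Pendle: 0.1144×153.9 + 0.2245×369.9 + 0.2082×1644.8 + 0.1948×2181.0 + 0.2580×3287.1 = 1716.1691 per 100 000.
Kingsport: 0.1144×119.5 + 0.2245×308.2 + 0.2082×1179.8 + 0.1948×2176.5 + 0.2580×3523.0 = 1661.5298 per 100 000.
Difference = 1716.1691 − 1661.5298 = 54.6393.

54.64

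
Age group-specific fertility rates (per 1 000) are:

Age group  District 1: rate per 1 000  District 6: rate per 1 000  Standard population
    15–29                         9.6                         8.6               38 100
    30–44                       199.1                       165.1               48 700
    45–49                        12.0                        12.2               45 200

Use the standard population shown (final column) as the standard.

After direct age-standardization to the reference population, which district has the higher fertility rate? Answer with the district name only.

Standard total = 132 000; weights = 0.2886, 0.3689, 0.3424.
District 1: 0.2886×9.6 + 0.3689×199.1 + 0.3424×12.0 = 80.3358 per 1 000.
District 6: 0.2886×8.6 + 0.3689×165.1 + 0.3424×12.2 = 67.5717 per 1 000.

District 1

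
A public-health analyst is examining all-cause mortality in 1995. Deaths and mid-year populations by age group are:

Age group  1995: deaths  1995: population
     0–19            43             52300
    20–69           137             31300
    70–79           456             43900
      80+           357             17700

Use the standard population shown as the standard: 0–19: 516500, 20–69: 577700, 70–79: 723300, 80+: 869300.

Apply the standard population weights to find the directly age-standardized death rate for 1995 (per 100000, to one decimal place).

Age-specific rates per 100000 for 1995: 82.22, 437.70, 1038.72, 2016.95.
Standard total = 2686800; weights = 0.1922, 0.2150, 0.2692, 0.3235.
Standardized rate: 0.1922×82.22 + 0.2150×437.70 + 0.2692×1038.72 + 0.3235×2016.95 = 1042.1200 per 100000.

1042.1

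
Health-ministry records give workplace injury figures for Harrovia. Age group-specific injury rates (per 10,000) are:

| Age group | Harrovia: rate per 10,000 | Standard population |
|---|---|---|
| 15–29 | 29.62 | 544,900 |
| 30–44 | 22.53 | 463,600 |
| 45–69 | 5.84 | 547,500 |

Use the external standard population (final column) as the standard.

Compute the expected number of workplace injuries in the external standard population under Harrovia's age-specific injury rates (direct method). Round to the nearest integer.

2978

Expected workplace injuries = Σ (standard pop × age-specific rate ÷ 10,000)
= 544,900×29.62/10,000 + 463,600×22.53/10,000 + 547,500×5.84/10,000
= 1613.99 + 1044.49 + 319.74 = 2978.22.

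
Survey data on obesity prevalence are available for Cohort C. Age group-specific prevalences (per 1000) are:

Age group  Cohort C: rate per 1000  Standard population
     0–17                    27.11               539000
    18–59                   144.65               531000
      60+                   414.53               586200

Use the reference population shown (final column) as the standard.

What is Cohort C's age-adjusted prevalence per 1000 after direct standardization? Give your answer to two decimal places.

Standard total = 1656200; weights = 0.3254, 0.3206, 0.3539.
Standardized rate: 0.3254×27.11 + 0.3206×144.65 + 0.3539×414.53 = 201.9194 per 1000.

201.92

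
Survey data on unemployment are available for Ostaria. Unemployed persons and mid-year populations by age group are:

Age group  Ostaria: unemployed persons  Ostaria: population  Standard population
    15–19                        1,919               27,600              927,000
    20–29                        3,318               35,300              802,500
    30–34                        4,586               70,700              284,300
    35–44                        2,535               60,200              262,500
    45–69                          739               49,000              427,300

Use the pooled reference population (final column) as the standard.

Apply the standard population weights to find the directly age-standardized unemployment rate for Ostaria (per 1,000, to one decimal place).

Age-specific rates per 1,000 for Ostaria: 69.529, 93.994, 64.866, 42.110, 15.082.
Standard total = 2,703,600; weights = 0.3429, 0.2968, 0.1052, 0.0971, 0.1580.
Standardized rate: 0.3429×69.529 + 0.2968×93.994 + 0.1052×64.866 + 0.0971×42.110 + 0.1580×15.082 = 65.0330 per 1,000.

65.0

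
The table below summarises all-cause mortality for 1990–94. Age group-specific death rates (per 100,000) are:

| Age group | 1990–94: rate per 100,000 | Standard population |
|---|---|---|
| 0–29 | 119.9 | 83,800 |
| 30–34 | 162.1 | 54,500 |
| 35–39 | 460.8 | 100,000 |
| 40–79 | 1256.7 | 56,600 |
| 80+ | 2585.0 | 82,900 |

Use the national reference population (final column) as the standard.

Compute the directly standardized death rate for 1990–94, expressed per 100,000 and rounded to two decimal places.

Standard total = 377,800; weights = 0.2218, 0.1443, 0.2647, 0.1498, 0.2194.
Standardized rate: 0.2218×119.9 + 0.1443×162.1 + 0.2647×460.8 + 0.1498×1256.7 + 0.2194×2585.0 = 927.4425 per 100,000.

927.44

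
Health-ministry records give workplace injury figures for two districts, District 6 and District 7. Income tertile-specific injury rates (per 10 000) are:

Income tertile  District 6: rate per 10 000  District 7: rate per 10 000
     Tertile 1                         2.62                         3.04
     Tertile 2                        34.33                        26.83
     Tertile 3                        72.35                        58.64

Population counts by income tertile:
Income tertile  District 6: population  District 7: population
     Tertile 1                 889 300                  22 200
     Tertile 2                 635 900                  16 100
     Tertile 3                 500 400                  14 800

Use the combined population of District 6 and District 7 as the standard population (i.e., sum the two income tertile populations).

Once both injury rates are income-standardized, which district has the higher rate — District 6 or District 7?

District 6

Combined standard total = 2 078 700; weights = 0.4385, 0.3137, 0.2478.
District 6: 0.4385×2.62 + 0.3137×34.33 + 0.2478×72.35 = 29.8485 per 10 000.
District 7: 0.4385×3.04 + 0.3137×26.83 + 0.2478×58.64 = 24.2822 per 10 000.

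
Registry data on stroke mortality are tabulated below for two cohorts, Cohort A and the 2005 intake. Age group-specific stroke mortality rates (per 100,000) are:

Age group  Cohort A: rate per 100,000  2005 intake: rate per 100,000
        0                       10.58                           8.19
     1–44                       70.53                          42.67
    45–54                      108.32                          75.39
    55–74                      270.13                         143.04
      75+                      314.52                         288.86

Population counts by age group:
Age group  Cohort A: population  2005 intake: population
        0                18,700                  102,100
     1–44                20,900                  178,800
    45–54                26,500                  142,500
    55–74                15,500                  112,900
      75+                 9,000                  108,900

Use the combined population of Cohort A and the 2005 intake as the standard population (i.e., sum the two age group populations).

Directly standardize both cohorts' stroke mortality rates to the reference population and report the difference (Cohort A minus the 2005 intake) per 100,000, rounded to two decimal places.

41.81

Combined standard total = 735,800; weights = 0.1642, 0.2714, 0.2297, 0.1745, 0.1602.
Cohort A: 0.1642×10.58 + 0.2714×70.53 + 0.2297×108.32 + 0.1745×270.13 + 0.1602×314.52 = 143.2938 per 100,000.
The 2005 intake: 0.1642×8.19 + 0.2714×42.67 + 0.2297×75.39 + 0.1745×143.04 + 0.1602×288.86 = 101.4873 per 100,000.
Difference = 143.2938 − 101.4873 = 41.8065.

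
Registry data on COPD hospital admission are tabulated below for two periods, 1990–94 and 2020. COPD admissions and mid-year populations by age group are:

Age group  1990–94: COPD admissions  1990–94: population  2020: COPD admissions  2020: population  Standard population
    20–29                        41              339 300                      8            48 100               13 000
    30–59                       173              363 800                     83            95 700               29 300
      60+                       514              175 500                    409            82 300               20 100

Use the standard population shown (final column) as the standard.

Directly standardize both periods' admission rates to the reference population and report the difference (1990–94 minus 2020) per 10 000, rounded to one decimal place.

Age-specific rates per 10 000 for 1990–94: 1.21, 4.76, 29.29.
For 2020: 1.66, 8.67, 49.70.
Standard total = 62 400; weights = 0.2083, 0.4696, 0.3221.
1990–94: 0.2083×1.21 + 0.4696×4.76 + 0.3221×29.29 = 11.9187 per 10 000.
2020: 0.2083×1.66 + 0.4696×8.67 + 0.3221×49.70 = 20.4268 per 10 000.
Difference = 11.9187 − 20.4268 = -8.5081.

-8.5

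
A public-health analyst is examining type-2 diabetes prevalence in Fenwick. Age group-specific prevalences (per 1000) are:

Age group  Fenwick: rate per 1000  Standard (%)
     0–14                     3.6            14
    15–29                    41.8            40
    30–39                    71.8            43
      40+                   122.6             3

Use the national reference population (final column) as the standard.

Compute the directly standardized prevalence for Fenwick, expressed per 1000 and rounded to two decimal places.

Standard weights: 0.14, 0.40, 0.43, 0.03.
Standardized rate: 0.1400×3.6 + 0.4000×41.8 + 0.4300×71.8 + 0.0300×122.6 = 51.7760 per 1000.

51.78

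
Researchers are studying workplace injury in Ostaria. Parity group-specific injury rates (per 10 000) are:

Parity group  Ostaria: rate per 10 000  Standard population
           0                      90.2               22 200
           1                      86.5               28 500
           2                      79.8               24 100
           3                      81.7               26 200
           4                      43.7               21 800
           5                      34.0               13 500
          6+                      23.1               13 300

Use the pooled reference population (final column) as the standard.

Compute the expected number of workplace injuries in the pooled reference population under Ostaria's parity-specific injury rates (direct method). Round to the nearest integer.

Expected workplace injuries = Σ (standard pop × parity-specific rate ÷ 10 000)
= 22 200×90.2/10 000 + 28 500×86.5/10 000 + 24 100×79.8/10 000 + 26 200×81.7/10 000 + 21 800×43.7/10 000 + 13 500×34.0/10 000 + 13 300×23.1/10 000
= 200.24 + 246.53 + 192.32 + 214.05 + 95.27 + 45.90 + 30.72 = 1025.03.

1025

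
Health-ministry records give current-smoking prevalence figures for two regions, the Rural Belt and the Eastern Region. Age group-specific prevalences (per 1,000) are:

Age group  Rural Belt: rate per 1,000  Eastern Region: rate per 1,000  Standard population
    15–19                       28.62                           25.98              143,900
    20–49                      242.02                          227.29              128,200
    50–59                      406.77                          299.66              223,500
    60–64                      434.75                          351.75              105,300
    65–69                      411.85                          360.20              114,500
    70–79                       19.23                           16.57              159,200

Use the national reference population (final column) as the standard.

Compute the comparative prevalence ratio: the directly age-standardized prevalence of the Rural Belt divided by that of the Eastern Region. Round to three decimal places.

Standard total = 874,600; weights = 0.1645, 0.1466, 0.2555, 0.1204, 0.1309, 0.1820.
The Rural Belt: 0.1645×28.62 + 0.1466×242.02 + 0.2555×406.77 + 0.1204×434.75 + 0.1309×411.85 + 0.1820×19.23 = 253.8942 per 1,000.
The Eastern Region: 0.1645×25.98 + 0.1466×227.29 + 0.2555×299.66 + 0.1204×351.75 + 0.1309×360.20 + 0.1820×16.57 = 206.6902 per 1,000.
Ratio = 253.8942 ÷ 206.6902 = 1.22838.

1.228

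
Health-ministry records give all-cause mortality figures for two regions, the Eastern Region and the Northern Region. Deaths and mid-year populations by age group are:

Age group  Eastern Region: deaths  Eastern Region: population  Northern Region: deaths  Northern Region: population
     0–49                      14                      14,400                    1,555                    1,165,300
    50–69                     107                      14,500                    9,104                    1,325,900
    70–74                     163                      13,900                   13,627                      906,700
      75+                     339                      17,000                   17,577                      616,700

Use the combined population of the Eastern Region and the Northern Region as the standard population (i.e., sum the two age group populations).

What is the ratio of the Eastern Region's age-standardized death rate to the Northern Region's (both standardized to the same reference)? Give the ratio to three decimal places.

0.808

Age-specific rates per 100,000 for the Eastern Region: 97.22, 737.93, 1172.66, 1994.12.
For the Northern Region: 133.44, 686.63, 1502.92, 2850.17.
Combined standard total = 4,074,400; weights = 0.2895, 0.3290, 0.2259, 0.1555.
The Eastern Region: 0.2895×97.22 + 0.3290×737.93 + 0.2259×1172.66 + 0.1555×1994.12 = 846.0241 per 100,000.
The Northern Region: 0.2895×133.44 + 0.3290×686.63 + 0.2259×1502.92 + 0.1555×2850.17 = 1047.3987 per 100,000.
Ratio = 846.0241 ÷ 1047.3987 = 0.80774.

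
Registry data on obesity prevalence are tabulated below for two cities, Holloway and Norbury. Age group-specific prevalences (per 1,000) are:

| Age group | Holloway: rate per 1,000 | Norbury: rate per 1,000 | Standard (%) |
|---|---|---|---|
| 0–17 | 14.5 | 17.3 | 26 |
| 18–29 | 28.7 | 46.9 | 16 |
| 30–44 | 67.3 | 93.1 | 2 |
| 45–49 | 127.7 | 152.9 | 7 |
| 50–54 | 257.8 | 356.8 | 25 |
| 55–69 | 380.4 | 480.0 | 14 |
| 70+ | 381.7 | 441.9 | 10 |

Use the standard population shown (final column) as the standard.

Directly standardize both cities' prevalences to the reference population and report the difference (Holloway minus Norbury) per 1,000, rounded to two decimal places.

Standard weights: 0.26, 0.16, 0.02, 0.07, 0.25, 0.14, 0.10.
Holloway: 0.2600×14.5 + 0.1600×28.7 + 0.0200×67.3 + 0.0700×127.7 + 0.2500×257.8 + 0.1400×380.4 + 0.1000×381.7 = 174.5230 per 1,000.
Norbury: 0.2600×17.3 + 0.1600×46.9 + 0.0200×93.1 + 0.0700×152.9 + 0.2500×356.8 + 0.1400×480.0 + 0.1000×441.9 = 225.1570 per 1,000.
Difference = 174.5230 − 225.1570 = -50.6340.

-50.63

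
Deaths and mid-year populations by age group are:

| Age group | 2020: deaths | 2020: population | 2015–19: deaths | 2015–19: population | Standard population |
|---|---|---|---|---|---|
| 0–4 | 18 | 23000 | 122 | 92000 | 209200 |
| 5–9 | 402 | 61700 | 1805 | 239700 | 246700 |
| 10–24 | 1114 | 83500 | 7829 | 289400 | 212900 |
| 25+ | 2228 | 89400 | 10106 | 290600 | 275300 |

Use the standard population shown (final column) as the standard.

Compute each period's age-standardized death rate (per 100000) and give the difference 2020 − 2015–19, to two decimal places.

Age-specific rates per 100000 for 2020: 78.26, 651.54, 1334.13, 2492.17.
For 2015–19: 132.61, 753.02, 2705.25, 3477.63.
Standard total = 944100; weights = 0.2216, 0.2613, 0.2255, 0.2916.
2020: 0.2216×78.26 + 0.2613×651.54 + 0.2255×1334.13 + 0.2916×2492.17 = 1215.1658 per 100000.
2015–19: 0.2216×132.61 + 0.2613×753.02 + 0.2255×2705.25 + 0.2916×3477.63 = 1850.2842 per 100000.
Difference = 1215.1658 − 1850.2842 = -635.1184.

-635.12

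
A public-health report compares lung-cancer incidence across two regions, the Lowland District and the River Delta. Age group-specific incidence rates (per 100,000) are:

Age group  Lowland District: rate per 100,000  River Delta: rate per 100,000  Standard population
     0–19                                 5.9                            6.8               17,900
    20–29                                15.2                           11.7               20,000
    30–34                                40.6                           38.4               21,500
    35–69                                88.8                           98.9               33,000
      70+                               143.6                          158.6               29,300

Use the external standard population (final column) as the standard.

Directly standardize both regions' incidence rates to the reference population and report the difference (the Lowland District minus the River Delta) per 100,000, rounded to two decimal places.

-5.52

Standard total = 121,700; weights = 0.1471, 0.1643, 0.1767, 0.2712, 0.2408.
The Lowland District: 0.1471×5.9 + 0.1643×15.2 + 0.1767×40.6 + 0.2712×88.8 + 0.2408×143.6 = 69.1897 per 100,000.
The River Delta: 0.1471×6.8 + 0.1643×11.7 + 0.1767×38.4 + 0.2712×98.9 + 0.2408×158.6 = 74.7083 per 100,000.
Difference = 69.1897 − 74.7083 = -5.5186.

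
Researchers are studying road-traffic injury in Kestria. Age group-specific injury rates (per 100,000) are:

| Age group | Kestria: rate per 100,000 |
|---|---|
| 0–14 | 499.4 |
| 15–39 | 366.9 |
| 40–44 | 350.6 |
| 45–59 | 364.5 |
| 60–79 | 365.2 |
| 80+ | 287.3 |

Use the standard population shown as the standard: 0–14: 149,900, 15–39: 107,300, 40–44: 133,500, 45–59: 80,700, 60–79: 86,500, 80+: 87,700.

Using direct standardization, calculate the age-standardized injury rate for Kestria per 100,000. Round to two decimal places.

Standard total = 645,600; weights = 0.2322, 0.1662, 0.2068, 0.1250, 0.1340, 0.1358.
Standardized rate: 0.2322×499.4 + 0.1662×366.9 + 0.2068×350.6 + 0.1250×364.5 + 0.1340×365.2 + 0.1358×287.3 = 382.9534 per 100,000.

382.95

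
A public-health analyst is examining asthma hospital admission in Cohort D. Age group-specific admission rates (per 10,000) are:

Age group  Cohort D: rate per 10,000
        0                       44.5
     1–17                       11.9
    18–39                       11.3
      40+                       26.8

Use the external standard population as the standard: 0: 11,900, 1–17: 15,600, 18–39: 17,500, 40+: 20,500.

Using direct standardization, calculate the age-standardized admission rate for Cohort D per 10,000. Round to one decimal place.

Standard total = 65,500; weights = 0.1817, 0.2382, 0.2672, 0.3130.
Standardized rate: 0.1817×44.5 + 0.2382×11.9 + 0.2672×11.3 + 0.3130×26.8 = 22.3258 per 10,000.

22.3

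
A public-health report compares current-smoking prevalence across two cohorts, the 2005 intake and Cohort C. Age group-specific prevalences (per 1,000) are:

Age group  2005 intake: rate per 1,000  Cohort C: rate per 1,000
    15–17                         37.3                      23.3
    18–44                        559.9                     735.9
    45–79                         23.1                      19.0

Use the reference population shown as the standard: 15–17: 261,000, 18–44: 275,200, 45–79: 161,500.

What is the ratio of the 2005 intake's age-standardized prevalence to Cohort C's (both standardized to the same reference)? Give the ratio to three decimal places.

Standard total = 697,700; weights = 0.3741, 0.3944, 0.2315.
The 2005 intake: 0.3741×37.3 + 0.3944×559.9 + 0.2315×23.1 = 240.1468 per 1,000.
Cohort C: 0.3741×23.3 + 0.3944×735.9 + 0.2315×19.0 = 303.3818 per 1,000.
Ratio = 240.1468 ÷ 303.3818 = 0.79157.

0.792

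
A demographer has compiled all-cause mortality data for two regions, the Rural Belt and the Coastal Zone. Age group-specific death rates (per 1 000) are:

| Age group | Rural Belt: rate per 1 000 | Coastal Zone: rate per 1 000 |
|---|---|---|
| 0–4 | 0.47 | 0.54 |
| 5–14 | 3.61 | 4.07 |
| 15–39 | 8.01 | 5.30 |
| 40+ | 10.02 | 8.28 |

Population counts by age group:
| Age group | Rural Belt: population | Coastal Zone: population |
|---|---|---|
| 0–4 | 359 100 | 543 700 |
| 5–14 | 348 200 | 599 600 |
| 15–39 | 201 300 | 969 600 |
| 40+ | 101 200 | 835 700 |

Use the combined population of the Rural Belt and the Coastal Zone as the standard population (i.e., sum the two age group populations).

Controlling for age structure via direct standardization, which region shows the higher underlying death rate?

Combined standard total = 3 958 400; weights = 0.2281, 0.2394, 0.2958, 0.2367.
The Rural Belt: 0.2281×0.47 + 0.2394×3.61 + 0.2958×8.01 + 0.2367×10.02 = 5.7125 per 1 000.
The Coastal Zone: 0.2281×0.54 + 0.2394×4.07 + 0.2958×5.30 + 0.2367×8.28 = 4.6252 per 1 000.
The crude rates (4.01 vs 5.02) would put the Coastal Zone higher, but that reflects its age composition; once standardized to a common age structure, the Rural Belt has the higher underlying rate.

Rural Belt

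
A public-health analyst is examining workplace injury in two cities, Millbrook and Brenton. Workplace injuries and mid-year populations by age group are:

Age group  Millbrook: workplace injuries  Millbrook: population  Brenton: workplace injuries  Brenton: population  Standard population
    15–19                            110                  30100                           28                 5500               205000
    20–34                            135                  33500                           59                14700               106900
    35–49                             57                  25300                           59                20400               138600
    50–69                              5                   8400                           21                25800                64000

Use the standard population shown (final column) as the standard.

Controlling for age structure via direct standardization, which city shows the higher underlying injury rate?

Age-specific rates per 10000 for Millbrook: 36.54, 40.30, 22.53, 5.95.
For Brenton: 50.91, 40.14, 28.92, 8.14.
Standard total = 514500; weights = 0.3984, 0.2078, 0.2694, 0.1244.
Millbrook: 0.3984×36.54 + 0.2078×40.30 + 0.2694×22.53 + 0.1244×5.95 = 29.7438 per 10000.
Brenton: 0.3984×50.91 + 0.2078×40.14 + 0.2694×28.92 + 0.1244×8.14 = 37.4273 per 10000.
The crude rates (31.55 vs 25.15) would put Millbrook higher, but that reflects its age composition; once standardized to a common age structure, Brenton has the higher underlying rate.

Brenton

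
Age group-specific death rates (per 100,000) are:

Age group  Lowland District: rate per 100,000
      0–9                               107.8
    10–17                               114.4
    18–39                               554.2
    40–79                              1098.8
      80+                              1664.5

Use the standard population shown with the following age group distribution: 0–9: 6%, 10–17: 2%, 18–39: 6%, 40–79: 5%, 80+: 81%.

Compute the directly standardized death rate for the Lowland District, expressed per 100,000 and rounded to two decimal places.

1445.19

Standard weights: 0.06, 0.02, 0.06, 0.05, 0.81.
Standardized rate: 0.0600×107.8 + 0.0200×114.4 + 0.0600×554.2 + 0.0500×1098.8 + 0.8100×1664.5 = 1445.1930 per 100,000.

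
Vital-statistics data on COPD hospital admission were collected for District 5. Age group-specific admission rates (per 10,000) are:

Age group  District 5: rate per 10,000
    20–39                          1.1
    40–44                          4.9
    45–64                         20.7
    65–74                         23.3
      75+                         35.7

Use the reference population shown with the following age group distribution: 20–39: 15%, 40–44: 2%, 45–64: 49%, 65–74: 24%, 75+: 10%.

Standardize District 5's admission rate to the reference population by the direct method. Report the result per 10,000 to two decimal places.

Standard weights: 0.15, 0.02, 0.49, 0.24, 0.10.
Standardized rate: 0.1500×1.1 + 0.0200×4.9 + 0.4900×20.7 + 0.2400×23.3 + 0.1000×35.7 = 19.5680 per 10,000.

19.57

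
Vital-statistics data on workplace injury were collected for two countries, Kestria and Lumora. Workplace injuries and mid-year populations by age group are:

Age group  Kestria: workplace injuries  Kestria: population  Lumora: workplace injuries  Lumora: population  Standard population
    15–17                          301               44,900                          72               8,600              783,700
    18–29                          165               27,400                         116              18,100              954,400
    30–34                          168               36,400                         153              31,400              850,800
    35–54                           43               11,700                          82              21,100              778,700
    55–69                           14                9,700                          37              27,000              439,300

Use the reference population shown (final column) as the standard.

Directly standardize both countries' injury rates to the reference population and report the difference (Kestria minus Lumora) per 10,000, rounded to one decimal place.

Age-specific rates per 10,000 for Kestria: 67.04, 60.22, 46.15, 36.75, 14.43.
For Lumora: 83.72, 64.09, 48.73, 38.86, 13.70.
Standard total = 3,806,900; weights = 0.2059, 0.2507, 0.2235, 0.2045, 0.1154.
Kestria: 0.2059×67.04 + 0.2507×60.22 + 0.2235×46.15 + 0.2045×36.75 + 0.1154×14.43 = 48.3957 per 10,000.
Lumora: 0.2059×83.72 + 0.2507×64.09 + 0.2235×48.73 + 0.2045×38.86 + 0.1154×13.70 = 53.7226 per 10,000.
Difference = 48.3957 − 53.7226 = -5.3269.

-5.3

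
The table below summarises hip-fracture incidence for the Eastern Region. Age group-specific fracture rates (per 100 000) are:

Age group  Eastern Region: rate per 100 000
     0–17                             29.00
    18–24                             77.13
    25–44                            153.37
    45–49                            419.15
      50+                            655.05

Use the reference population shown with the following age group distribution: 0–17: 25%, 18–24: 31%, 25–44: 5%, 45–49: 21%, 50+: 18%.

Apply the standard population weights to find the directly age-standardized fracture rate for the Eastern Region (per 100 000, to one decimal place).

244.8

Standard weights: 0.25, 0.31, 0.05, 0.21, 0.18.
Standardized rate: 0.2500×29.00 + 0.3100×77.13 + 0.0500×153.37 + 0.2100×419.15 + 0.1800×655.05 = 244.7593 per 100 000.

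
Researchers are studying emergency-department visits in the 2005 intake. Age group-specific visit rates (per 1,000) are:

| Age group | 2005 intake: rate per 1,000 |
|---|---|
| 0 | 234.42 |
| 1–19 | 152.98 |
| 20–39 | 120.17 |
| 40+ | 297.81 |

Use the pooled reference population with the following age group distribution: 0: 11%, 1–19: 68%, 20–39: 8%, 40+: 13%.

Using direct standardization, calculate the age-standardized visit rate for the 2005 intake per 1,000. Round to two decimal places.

178.14

Standard weights: 0.11, 0.68, 0.08, 0.13.
Standardized rate: 0.1100×234.42 + 0.6800×152.98 + 0.0800×120.17 + 0.1300×297.81 = 178.1415 per 1,000.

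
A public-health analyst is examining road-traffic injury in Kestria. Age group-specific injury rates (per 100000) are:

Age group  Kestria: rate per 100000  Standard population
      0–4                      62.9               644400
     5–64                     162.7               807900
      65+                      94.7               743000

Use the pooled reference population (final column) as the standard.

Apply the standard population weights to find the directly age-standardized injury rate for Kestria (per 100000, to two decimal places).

110.39

Standard total = 2195300; weights = 0.2935, 0.3680, 0.3385.
Standardized rate: 0.2935×62.9 + 0.3680×162.7 + 0.3385×94.7 = 110.3905 per 100000.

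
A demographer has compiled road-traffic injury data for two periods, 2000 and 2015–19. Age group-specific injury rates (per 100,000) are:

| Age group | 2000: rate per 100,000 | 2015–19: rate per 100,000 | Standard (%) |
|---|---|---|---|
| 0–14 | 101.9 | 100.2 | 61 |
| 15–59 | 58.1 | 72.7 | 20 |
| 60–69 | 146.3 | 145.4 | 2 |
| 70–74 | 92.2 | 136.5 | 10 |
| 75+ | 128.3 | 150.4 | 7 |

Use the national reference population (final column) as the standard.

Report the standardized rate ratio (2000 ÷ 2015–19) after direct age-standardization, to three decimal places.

0.924

Standard weights: 0.61, 0.20, 0.02, 0.10, 0.07.
2000: 0.6100×101.9 + 0.2000×58.1 + 0.0200×146.3 + 0.1000×92.2 + 0.0700×128.3 = 94.9060 per 100,000.
2015–19: 0.6100×100.2 + 0.2000×72.7 + 0.0200×145.4 + 0.1000×136.5 + 0.0700×150.4 = 102.7480 per 100,000.
Ratio = 94.9060 ÷ 102.7480 = 0.92368.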